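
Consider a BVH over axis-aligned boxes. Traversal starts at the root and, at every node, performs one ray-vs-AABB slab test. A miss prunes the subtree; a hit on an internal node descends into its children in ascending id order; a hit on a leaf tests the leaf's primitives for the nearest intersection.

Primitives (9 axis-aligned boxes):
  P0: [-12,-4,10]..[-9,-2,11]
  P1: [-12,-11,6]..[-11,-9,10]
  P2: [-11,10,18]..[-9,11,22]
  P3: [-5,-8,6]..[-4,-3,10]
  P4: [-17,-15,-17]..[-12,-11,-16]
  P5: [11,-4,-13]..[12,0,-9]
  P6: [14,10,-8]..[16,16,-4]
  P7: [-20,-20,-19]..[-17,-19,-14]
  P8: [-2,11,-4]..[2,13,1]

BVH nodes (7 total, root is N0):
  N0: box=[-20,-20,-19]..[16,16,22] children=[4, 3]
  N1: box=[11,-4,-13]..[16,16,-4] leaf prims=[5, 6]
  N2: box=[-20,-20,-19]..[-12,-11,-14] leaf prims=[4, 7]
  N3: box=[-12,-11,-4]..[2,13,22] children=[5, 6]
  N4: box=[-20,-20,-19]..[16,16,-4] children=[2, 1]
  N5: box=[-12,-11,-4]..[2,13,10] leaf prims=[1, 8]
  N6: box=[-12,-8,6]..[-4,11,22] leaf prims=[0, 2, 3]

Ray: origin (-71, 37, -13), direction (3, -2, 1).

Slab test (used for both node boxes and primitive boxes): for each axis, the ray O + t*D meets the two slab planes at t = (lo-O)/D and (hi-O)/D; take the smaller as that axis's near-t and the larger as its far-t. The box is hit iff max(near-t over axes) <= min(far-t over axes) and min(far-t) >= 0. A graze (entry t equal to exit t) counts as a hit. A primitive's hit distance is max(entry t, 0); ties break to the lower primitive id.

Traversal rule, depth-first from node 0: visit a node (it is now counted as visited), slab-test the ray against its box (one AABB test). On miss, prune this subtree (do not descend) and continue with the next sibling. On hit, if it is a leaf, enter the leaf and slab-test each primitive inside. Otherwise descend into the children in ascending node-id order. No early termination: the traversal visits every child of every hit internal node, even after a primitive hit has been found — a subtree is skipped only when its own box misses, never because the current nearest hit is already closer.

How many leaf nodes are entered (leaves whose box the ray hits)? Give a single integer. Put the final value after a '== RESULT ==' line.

Traverse from the root:
N0 x:[17,29] y:[21/2,57/2] z:[-6,35] -> hit [17,57/2], descend [3, 4]
  N3 x:[59/3,73/3] y:[12,24] z:[9,35] -> hit [59/3,24], descend [5, 6]
    N5 x:[59/3,73/3] y:[12,24] z:[9,23] -> hit [59/3,23] leaf, test {P1(miss), P8(miss)}
    N6 x:[59/3,67/3] y:[13,45/2] z:[19,35] -> hit [59/3,67/3] leaf, test {P0(miss), P2(miss), P3@t=22}
  N4 x:[17,29] y:[21/2,57/2] z:[-6,9] -> miss, prune

5 AABB tests over nodes [0, 3, 5, 6, 4]; 2 leaves entered; closest P3.

== RESULT ==
2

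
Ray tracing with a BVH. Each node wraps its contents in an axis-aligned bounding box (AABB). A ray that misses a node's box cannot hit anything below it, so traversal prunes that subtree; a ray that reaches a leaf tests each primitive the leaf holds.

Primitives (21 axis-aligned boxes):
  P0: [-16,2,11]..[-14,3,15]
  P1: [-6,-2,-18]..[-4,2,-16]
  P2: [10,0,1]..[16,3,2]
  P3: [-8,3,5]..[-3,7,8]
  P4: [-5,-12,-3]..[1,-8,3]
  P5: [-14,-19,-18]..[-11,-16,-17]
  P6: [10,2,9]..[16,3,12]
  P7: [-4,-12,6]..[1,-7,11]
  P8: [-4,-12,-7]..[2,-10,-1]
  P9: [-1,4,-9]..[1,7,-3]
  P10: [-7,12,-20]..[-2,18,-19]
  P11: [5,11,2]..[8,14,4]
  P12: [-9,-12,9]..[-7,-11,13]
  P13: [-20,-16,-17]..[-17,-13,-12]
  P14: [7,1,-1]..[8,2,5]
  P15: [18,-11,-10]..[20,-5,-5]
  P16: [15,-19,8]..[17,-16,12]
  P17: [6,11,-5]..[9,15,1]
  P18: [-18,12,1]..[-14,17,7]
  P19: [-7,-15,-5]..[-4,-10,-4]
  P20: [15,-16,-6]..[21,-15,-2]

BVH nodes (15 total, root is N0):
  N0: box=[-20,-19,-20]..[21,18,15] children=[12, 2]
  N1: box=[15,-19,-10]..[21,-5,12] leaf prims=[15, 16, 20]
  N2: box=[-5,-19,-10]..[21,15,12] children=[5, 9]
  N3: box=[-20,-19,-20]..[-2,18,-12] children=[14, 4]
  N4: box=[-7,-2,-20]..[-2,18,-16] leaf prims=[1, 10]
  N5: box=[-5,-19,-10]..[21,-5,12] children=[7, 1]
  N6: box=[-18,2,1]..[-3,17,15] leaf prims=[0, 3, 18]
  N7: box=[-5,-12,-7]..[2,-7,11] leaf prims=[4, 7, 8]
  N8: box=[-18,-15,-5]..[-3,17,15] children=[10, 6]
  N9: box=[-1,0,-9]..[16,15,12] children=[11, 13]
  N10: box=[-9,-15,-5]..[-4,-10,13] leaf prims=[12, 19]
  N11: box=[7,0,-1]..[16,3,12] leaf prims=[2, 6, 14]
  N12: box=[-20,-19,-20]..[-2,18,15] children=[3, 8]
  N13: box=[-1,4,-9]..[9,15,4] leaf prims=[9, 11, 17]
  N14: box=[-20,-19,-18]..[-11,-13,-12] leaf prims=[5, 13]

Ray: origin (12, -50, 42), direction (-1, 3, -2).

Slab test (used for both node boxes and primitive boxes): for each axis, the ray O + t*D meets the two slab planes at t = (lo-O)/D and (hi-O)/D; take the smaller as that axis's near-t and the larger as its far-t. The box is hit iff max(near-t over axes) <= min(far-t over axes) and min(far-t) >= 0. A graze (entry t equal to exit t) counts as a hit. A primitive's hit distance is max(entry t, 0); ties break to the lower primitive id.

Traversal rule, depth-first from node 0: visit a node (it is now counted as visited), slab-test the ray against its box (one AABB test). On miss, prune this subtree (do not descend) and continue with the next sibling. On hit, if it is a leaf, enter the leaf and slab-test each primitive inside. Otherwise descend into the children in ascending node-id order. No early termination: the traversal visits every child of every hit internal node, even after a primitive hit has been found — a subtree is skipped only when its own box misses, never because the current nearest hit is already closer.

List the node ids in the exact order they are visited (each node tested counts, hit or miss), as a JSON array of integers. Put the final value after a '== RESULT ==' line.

Walk:
N0 x:[-9,32] y:[31/3,68/3] z:[27/2,31] -> hit [27/2,68/3], descend [2, 12]
  N2 x:[-9,17] y:[31/3,65/3] z:[15,26] -> hit [15,17], descend [5, 9]
    N5 x:[-9,17] y:[31/3,15] z:[15,26] -> hit [15,15], descend [1, 7]
      N1 x:[-9,-3] y:[31/3,15] z:[15,26] -> miss, prune
      N7 x:[10,17] y:[38/3,43/3] z:[31/2,49/2] -> miss, prune
    N9 x:[-4,13] y:[50/3,65/3] z:[15,51/2] -> miss, prune
  N12 x:[14,32] y:[31/3,68/3] z:[27/2,31] -> hit [14,68/3], descend [3, 8]
    N3 x:[14,32] y:[31/3,68/3] z:[27,31] -> miss, prune
    N8 x:[15,30] y:[35/3,67/3] z:[27/2,47/2] -> hit [15,67/3], descend [6, 10]
      N6 x:[15,30] y:[52/3,67/3] z:[27/2,41/2] -> hit [52/3,41/2] leaf, test {P0(miss), P3@t=53/3, P18(miss)}
      N10 x:[16,21] y:[35/3,40/3] z:[29/2,47/2] -> miss, prune

order=[0, 2, 5, 1, 7, 9, 12, 3, 8, 6, 10]  |boxes|=11  |leaves|=1  hit=P3

== RESULT ==
[0, 2, 5, 1, 7, 9, 12, 3, 8, 6, 10]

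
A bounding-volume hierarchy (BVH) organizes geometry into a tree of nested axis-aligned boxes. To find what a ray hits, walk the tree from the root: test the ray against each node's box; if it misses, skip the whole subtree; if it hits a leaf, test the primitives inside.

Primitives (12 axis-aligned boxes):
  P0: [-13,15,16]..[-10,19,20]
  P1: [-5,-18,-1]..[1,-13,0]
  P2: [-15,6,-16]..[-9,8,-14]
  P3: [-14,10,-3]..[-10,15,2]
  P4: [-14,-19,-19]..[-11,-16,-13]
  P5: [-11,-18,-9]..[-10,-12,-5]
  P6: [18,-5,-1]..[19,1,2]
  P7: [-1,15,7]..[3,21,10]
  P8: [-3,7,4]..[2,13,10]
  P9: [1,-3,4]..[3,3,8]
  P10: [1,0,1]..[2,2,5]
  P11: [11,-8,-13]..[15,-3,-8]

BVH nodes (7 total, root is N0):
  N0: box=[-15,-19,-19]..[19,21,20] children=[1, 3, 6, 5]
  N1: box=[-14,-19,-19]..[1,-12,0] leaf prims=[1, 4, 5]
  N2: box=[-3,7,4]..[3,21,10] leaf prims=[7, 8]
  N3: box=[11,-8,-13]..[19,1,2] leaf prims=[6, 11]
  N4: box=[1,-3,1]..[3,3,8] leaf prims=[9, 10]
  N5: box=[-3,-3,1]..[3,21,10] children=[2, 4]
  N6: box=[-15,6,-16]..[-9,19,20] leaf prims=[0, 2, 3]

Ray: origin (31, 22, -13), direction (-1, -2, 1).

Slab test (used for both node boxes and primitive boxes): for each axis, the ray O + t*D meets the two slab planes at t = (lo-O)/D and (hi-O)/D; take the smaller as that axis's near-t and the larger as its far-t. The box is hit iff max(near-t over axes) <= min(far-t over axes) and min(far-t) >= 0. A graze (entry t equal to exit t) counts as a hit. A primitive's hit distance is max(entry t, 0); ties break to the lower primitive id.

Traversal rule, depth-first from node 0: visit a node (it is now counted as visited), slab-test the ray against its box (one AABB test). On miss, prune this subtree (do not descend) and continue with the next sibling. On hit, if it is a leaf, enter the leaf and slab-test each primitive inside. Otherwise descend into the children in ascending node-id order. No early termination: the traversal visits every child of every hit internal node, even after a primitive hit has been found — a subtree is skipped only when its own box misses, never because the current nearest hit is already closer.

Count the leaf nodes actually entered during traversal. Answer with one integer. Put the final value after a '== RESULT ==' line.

Traverse from the root:
N0 x:[12,46] y:[1/2,41/2] z:[-6,33] -> hit [12,41/2], descend [1, 3, 5, 6]
  N1 x:[30,45] y:[17,41/2] z:[-6,13] -> miss, prune
  N3 x:[12,20] y:[21/2,15] z:[0,15] -> hit [12,15] leaf, test {P6@t=12, P11(miss)}
  N5 x:[28,34] y:[1/2,25/2] z:[14,23] -> miss, prune
  N6 x:[40,46] y:[3/2,8] z:[-3,33] -> miss, prune

Visited [0, 1, 3, 5, 6]. Tests: 5 box, 1 leaf. Nearest: P6.

== RESULT ==
1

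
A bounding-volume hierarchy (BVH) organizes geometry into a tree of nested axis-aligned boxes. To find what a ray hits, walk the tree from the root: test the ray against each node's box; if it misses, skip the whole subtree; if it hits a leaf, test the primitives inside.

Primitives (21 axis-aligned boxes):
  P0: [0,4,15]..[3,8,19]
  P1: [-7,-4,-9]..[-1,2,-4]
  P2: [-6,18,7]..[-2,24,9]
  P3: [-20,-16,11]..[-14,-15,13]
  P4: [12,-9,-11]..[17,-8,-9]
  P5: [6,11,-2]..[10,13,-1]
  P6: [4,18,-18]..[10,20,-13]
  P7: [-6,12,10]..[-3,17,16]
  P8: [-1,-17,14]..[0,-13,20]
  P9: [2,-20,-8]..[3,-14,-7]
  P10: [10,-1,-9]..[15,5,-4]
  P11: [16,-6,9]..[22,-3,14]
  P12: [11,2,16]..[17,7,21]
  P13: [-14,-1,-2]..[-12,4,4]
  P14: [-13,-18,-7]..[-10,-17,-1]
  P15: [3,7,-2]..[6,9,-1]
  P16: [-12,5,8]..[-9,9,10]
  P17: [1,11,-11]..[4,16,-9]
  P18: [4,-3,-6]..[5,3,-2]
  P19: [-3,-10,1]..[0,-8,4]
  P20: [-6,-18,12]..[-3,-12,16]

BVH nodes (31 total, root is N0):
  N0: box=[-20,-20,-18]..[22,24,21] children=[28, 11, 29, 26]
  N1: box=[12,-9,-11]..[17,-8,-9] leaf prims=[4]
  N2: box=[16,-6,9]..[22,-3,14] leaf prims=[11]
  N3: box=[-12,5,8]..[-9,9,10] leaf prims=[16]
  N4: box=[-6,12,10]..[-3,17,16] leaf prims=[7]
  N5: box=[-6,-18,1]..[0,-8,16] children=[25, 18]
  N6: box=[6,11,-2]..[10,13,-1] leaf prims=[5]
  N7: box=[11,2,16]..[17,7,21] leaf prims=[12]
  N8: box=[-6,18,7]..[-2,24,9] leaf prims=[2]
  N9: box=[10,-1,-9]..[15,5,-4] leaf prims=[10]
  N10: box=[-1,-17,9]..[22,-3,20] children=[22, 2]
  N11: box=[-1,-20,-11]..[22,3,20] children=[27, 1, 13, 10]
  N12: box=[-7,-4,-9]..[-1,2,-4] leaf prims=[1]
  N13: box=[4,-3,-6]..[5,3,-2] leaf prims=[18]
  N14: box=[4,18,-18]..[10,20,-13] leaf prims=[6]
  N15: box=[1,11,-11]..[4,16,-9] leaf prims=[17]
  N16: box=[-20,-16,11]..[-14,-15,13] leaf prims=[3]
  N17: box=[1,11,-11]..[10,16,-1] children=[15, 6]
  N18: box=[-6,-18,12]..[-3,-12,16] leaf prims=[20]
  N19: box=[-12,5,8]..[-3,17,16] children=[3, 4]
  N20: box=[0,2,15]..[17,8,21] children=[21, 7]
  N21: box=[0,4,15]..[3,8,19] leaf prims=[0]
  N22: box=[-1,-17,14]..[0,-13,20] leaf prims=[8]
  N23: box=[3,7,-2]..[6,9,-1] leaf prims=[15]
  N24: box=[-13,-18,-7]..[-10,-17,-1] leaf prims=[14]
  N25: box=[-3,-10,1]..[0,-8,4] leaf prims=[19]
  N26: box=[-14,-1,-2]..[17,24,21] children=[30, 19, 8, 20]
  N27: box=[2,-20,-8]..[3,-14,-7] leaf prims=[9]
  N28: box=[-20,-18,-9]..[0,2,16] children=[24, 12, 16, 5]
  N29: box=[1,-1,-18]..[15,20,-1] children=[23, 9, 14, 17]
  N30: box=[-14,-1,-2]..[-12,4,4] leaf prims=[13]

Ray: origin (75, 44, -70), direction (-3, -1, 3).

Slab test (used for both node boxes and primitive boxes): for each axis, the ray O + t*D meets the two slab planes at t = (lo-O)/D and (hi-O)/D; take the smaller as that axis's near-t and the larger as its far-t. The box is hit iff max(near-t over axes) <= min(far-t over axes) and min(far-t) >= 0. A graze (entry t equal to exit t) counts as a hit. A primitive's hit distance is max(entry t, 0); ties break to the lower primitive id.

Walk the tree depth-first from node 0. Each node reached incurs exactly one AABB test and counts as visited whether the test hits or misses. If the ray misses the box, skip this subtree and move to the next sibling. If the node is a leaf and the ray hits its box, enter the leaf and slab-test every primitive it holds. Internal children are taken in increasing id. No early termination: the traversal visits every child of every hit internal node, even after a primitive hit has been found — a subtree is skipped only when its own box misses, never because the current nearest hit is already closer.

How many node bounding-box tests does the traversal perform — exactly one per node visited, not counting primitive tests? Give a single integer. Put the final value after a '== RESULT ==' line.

Traverse from the root:
N0 x:[53/3,95/3] y:[20,64] z:[52/3,91/3] -> hit [20,91/3], descend [11, 26, 28, 29]
  N11 x:[53/3,76/3] y:[41,64] z:[59/3,30] -> miss, prune
  N26 x:[58/3,89/3] y:[20,45] z:[68/3,91/3] -> hit [68/3,89/3], descend [8, 19, 20, 30]
    N8 x:[77/3,27] y:[20,26] z:[77/3,79/3] -> hit [77/3,26] leaf, test {P2@t=77/3}
    N19 x:[26,29] y:[27,39] z:[26,86/3] -> hit [27,86/3], descend [3, 4]
      N3 x:[28,29] y:[35,39] z:[26,80/3] -> miss, prune
      N4 x:[26,27] y:[27,32] z:[80/3,86/3] -> hit [27,27] leaf, test {P7@t=27}
    N20 x:[58/3,25] y:[36,42] z:[85/3,91/3] -> miss, prune
    N30 x:[29,89/3] y:[40,45] z:[68/3,74/3] -> miss, prune
  N28 x:[25,95/3] y:[42,62] z:[61/3,86/3] -> miss, prune
  N29 x:[20,74/3] y:[24,45] z:[52/3,23] -> miss, prune

11 AABB tests over nodes [0, 11, 26, 8, 19, 3, 4, 20, 30, 28, 29]; 2 leaves entered; closest P2.

== RESULT ==
11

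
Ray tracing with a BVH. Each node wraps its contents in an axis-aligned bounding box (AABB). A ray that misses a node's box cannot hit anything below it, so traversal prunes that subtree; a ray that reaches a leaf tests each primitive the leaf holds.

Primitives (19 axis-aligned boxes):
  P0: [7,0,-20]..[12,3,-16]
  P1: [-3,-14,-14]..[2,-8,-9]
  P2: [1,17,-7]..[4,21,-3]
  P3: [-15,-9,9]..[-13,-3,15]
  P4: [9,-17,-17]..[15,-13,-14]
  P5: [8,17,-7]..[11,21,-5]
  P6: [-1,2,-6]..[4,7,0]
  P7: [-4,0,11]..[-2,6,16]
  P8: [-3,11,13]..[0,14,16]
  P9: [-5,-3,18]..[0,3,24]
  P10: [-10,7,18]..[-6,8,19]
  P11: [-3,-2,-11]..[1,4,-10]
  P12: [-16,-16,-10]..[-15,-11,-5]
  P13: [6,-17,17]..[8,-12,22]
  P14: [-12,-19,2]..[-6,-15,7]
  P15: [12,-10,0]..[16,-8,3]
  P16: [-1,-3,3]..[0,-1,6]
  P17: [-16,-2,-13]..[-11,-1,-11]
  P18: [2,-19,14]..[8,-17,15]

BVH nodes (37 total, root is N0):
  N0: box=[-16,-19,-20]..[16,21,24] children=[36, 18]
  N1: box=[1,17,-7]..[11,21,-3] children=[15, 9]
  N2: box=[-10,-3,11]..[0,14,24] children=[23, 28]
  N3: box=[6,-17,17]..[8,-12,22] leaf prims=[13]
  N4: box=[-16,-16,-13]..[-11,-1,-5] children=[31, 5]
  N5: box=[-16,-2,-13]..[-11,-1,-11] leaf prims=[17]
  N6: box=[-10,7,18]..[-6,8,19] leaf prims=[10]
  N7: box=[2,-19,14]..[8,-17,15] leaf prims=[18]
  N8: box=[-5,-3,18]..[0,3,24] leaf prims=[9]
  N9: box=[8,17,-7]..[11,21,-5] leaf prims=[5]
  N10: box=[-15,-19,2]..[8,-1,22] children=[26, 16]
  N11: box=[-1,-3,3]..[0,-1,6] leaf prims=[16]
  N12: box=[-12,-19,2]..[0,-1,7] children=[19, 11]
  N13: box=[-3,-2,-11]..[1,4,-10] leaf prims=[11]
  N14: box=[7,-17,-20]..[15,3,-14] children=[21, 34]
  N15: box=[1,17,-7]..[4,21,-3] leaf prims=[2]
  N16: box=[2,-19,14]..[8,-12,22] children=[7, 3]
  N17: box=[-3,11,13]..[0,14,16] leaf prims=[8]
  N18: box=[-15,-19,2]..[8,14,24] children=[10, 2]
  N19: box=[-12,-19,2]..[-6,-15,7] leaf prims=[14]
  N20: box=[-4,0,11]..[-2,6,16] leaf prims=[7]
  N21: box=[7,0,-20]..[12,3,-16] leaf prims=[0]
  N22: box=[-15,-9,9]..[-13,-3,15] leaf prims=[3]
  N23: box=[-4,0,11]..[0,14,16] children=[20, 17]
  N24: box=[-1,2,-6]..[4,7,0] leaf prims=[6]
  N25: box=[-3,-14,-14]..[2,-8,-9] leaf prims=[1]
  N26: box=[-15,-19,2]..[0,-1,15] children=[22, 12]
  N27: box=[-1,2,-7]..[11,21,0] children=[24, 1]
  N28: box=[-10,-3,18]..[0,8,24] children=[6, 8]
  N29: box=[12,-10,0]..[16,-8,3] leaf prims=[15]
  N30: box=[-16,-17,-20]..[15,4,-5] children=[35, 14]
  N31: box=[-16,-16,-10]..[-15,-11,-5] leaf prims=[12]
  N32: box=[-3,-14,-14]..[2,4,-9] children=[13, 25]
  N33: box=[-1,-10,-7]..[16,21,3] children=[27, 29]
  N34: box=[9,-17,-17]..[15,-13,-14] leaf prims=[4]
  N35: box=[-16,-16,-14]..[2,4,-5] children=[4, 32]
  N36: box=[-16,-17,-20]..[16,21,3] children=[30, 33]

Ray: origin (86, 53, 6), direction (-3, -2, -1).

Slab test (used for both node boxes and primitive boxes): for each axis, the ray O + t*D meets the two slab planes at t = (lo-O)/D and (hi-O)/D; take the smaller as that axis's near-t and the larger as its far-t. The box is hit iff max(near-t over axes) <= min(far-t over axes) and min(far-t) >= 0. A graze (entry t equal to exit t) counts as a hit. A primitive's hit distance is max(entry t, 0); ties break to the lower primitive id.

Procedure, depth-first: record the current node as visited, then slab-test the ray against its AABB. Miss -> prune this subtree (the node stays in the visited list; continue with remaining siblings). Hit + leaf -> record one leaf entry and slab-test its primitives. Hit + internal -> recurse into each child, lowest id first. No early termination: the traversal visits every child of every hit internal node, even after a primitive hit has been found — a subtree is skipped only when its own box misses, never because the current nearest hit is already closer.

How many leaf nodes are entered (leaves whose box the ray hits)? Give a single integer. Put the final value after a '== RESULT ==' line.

Walk:
N0 x:[70/3,34] y:[16,36] z:[-18,26] -> hit [70/3,26], descend [18, 36]
  N18 x:[26,101/3] y:[39/2,36] z:[-18,4] -> miss, prune
  N36 x:[70/3,34] y:[16,35] z:[3,26] -> hit [70/3,26], descend [30, 33]
    N30 x:[71/3,34] y:[49/2,35] z:[11,26] -> hit [49/2,26], descend [14, 35]
      N14 x:[71/3,79/3] y:[25,35] z:[20,26] -> hit [25,26], descend [21, 34]
        N21 x:[74/3,79/3] y:[25,53/2] z:[22,26] -> hit [25,26] leaf, test {P0@t=25}
        N34 x:[71/3,77/3] y:[33,35] z:[20,23] -> miss, prune
      N35 x:[28,34] y:[49/2,69/2] z:[11,20] -> miss, prune
    N33 x:[70/3,29] y:[16,63/2] z:[3,13] -> miss, prune

9 AABB tests over nodes [0, 18, 36, 30, 14, 21, 34, 35, 33]; 1 leaf entered; closest P0.

== RESULT ==
1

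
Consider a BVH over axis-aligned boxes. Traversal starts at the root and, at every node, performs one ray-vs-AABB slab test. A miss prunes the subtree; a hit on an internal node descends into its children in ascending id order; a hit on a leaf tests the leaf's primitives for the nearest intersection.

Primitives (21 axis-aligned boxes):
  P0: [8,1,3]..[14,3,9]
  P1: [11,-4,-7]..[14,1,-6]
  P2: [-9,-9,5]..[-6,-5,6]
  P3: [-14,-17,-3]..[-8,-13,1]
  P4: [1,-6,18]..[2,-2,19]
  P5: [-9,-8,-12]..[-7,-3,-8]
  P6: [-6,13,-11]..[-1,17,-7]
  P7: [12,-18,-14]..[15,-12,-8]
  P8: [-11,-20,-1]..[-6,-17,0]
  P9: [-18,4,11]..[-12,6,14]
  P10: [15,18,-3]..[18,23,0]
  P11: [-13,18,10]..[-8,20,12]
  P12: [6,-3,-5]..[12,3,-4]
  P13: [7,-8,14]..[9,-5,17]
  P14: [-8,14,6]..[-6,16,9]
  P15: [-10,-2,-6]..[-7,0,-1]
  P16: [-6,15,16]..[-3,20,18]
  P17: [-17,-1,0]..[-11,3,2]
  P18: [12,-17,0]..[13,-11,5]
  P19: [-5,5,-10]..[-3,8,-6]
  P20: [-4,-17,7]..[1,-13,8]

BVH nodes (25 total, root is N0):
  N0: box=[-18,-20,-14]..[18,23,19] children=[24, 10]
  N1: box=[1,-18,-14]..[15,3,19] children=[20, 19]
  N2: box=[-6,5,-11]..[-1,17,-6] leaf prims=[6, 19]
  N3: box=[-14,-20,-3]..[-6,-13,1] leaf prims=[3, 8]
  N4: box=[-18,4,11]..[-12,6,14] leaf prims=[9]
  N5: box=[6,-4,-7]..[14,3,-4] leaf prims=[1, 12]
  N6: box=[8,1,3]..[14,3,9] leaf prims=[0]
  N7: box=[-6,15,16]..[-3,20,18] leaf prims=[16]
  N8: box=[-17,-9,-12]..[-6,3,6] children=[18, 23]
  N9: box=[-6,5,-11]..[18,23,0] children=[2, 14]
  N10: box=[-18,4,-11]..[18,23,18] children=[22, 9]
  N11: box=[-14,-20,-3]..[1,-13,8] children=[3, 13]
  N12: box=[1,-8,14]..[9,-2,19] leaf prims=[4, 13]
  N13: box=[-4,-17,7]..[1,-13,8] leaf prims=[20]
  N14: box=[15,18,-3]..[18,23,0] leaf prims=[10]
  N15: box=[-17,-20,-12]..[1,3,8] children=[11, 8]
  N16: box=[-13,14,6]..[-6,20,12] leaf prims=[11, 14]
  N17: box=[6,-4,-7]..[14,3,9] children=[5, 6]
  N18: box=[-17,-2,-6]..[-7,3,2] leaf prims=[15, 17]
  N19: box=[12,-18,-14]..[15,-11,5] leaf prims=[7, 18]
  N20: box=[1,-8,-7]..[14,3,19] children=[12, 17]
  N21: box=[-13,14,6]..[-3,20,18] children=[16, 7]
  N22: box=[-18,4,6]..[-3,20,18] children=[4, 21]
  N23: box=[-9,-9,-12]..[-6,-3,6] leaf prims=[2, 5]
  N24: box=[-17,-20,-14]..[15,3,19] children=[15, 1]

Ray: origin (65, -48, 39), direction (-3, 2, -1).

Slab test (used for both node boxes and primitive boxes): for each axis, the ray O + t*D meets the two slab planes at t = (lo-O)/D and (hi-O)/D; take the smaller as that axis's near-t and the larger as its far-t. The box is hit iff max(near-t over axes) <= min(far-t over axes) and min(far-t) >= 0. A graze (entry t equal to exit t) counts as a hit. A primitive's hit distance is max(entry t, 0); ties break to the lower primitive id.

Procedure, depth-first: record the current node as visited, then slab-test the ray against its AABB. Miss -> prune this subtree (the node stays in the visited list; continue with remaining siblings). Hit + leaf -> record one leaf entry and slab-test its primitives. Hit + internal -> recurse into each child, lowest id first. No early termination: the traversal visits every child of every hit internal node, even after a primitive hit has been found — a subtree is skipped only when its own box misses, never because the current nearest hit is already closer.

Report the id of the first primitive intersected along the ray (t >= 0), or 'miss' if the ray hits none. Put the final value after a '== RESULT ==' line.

Traverse from the root:
N0 x:[47/3,83/3] y:[14,71/2] z:[20,53] -> hit [20,83/3], descend [10, 24]
  N10 x:[47/3,83/3] y:[26,71/2] z:[21,50] -> hit [26,83/3], descend [9, 22]
    N9 x:[47/3,71/3] y:[53/2,71/2] z:[39,50] -> miss, prune
    N22 x:[68/3,83/3] y:[26,34] z:[21,33] -> hit [26,83/3], descend [4, 21]
      N4 x:[77/3,83/3] y:[26,27] z:[25,28] -> hit [26,27] leaf, test {P9@t=26}
      N21 x:[68/3,26] y:[31,34] z:[21,33] -> miss, prune
  N24 x:[50/3,82/3] y:[14,51/2] z:[20,53] -> hit [20,51/2], descend [1, 15]
    N1 x:[50/3,64/3] y:[15,51/2] z:[20,53] -> hit [20,64/3], descend [19, 20]
      N19 x:[50/3,53/3] y:[15,37/2] z:[34,53] -> miss, prune
      N20 x:[17,64/3] y:[20,51/2] z:[20,46] -> hit [20,64/3], descend [12, 17]
        N12 x:[56/3,64/3] y:[20,23] z:[20,25] -> hit [20,64/3] leaf, test {P4@t=21, P13(miss)}
        N17 x:[17,59/3] y:[22,51/2] z:[30,46] -> miss, prune
    N15 x:[64/3,82/3] y:[14,51/2] z:[31,51] -> miss, prune

Summary -> nodes [0, 10, 9, 22, 4, 21, 24, 1, 19, 20, 12, 17, 15]; box-tests=13; leaf-entries=2; first=P4

== RESULT ==
4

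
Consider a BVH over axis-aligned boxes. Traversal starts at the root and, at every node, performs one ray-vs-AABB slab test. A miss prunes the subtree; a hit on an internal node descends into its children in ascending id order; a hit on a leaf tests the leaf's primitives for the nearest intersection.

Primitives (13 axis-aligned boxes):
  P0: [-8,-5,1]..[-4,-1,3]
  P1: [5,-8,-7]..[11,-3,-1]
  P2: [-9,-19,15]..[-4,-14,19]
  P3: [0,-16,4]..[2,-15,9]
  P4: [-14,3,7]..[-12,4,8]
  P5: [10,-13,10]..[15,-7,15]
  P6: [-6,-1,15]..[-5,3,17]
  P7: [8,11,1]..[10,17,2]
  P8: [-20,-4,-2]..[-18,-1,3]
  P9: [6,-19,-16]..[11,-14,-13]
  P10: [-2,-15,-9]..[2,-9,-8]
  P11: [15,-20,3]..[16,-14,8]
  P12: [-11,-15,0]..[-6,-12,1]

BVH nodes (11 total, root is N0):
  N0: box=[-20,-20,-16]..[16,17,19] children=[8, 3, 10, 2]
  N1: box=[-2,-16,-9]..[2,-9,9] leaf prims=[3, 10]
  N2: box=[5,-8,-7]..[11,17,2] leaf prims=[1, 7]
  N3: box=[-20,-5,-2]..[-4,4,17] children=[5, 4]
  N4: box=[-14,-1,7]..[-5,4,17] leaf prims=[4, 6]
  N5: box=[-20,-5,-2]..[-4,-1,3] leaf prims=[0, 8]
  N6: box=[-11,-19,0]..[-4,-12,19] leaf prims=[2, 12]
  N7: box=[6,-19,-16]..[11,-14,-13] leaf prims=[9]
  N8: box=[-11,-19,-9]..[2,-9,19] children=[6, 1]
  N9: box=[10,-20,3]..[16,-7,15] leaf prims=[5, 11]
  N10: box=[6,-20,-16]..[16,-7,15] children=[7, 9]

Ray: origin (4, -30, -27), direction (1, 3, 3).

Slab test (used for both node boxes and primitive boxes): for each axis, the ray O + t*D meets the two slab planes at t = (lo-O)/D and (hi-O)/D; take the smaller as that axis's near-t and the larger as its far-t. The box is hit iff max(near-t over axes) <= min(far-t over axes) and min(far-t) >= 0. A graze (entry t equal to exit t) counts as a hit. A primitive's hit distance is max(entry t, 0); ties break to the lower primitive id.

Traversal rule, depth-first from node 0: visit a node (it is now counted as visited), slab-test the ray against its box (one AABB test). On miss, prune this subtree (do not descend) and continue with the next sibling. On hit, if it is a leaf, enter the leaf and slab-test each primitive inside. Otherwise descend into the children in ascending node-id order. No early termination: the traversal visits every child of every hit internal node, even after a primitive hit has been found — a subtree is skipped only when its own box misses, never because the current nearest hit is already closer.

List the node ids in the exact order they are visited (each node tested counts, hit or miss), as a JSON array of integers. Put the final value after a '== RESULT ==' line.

Traverse from the root:
N0 x:[-24,12] y:[10/3,47/3] z:[11/3,46/3] -> hit [11/3,12], descend [2, 3, 8, 10]
  N2 x:[1,7] y:[22/3,47/3] z:[20/3,29/3] -> miss, prune
  N3 x:[-24,-8] y:[25/3,34/3] z:[25/3,44/3] -> miss, prune
  N8 x:[-15,-2] y:[11/3,7] z:[6,46/3] -> miss, prune
  N10 x:[2,12] y:[10/3,23/3] z:[11/3,14] -> hit [11/3,23/3], descend [7, 9]
    N7 x:[2,7] y:[11/3,16/3] z:[11/3,14/3] -> hit [11/3,14/3] leaf, test {P9@t=11/3}
    N9 x:[6,12] y:[10/3,23/3] z:[10,14] -> miss, prune

Visited [0, 2, 3, 8, 10, 7, 9]. Tests: 7 box, 1 leaf. Nearest: P9.

== RESULT ==
[0, 2, 3, 8, 10, 7, 9]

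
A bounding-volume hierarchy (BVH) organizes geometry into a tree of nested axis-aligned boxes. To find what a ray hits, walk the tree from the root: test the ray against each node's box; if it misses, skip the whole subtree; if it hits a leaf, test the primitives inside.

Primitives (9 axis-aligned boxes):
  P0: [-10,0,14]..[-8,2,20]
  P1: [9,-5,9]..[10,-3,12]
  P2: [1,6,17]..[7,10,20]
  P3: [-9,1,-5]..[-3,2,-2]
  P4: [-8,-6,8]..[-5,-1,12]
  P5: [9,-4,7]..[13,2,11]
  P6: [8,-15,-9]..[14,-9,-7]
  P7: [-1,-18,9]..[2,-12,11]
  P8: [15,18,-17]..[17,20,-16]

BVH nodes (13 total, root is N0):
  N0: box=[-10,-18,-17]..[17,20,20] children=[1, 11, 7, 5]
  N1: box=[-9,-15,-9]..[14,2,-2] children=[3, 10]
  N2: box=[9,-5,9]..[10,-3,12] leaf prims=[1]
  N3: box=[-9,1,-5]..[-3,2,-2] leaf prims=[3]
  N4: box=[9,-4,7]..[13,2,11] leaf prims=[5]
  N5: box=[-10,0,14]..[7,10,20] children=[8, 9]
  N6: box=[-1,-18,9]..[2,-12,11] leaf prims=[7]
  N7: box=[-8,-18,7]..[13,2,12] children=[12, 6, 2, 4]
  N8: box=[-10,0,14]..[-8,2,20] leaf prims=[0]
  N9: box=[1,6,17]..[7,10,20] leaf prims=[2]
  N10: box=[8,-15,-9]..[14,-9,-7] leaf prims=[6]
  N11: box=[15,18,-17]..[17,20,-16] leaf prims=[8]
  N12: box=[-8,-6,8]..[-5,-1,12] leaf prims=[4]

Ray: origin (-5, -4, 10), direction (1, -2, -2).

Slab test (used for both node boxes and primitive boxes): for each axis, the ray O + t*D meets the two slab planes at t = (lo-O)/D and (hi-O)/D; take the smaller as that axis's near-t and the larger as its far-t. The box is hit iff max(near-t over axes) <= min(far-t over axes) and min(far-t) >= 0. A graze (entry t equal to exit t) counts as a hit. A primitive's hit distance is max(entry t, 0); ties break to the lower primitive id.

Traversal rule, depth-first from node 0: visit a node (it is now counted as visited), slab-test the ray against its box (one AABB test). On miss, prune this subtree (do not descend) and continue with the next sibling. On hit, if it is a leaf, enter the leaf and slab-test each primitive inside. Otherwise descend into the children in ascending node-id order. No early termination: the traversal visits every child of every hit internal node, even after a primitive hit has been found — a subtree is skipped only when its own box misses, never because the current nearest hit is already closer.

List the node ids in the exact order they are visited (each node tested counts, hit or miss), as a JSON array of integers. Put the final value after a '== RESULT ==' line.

Walk:
N0 x:[-5,22] y:[-12,7] z:[-5,27/2] -> hit [-5,7], descend [1, 5, 7, 11]
  N1 x:[-4,19] y:[-3,11/2] z:[6,19/2] -> miss, prune
  N5 x:[-5,12] y:[-7,-2] z:[-5,-2] -> miss, prune
  N7 x:[-3,18] y:[-3,7] z:[-1,3/2] -> hit [-1,3/2], descend [2, 4, 6, 12]
    N2 x:[14,15] y:[-1/2,1/2] z:[-1,1/2] -> miss, prune
    N4 x:[14,18] y:[-3,0] z:[-1/2,3/2] -> miss, prune
    N6 x:[4,7] y:[4,7] z:[-1/2,1/2] -> miss, prune
    N12 x:[-3,0] y:[-3/2,1] z:[-1,1] -> hit [-1,0] leaf, test {P4@t=0}
  N11 x:[20,22] y:[-12,-11] z:[13,27/2] -> miss, prune

Summary -> nodes [0, 1, 5, 7, 2, 4, 6, 12, 11]; box-tests=9; leaf-entries=1; first=P4

== RESULT ==
[0, 1, 5, 7, 2, 4, 6, 12, 11]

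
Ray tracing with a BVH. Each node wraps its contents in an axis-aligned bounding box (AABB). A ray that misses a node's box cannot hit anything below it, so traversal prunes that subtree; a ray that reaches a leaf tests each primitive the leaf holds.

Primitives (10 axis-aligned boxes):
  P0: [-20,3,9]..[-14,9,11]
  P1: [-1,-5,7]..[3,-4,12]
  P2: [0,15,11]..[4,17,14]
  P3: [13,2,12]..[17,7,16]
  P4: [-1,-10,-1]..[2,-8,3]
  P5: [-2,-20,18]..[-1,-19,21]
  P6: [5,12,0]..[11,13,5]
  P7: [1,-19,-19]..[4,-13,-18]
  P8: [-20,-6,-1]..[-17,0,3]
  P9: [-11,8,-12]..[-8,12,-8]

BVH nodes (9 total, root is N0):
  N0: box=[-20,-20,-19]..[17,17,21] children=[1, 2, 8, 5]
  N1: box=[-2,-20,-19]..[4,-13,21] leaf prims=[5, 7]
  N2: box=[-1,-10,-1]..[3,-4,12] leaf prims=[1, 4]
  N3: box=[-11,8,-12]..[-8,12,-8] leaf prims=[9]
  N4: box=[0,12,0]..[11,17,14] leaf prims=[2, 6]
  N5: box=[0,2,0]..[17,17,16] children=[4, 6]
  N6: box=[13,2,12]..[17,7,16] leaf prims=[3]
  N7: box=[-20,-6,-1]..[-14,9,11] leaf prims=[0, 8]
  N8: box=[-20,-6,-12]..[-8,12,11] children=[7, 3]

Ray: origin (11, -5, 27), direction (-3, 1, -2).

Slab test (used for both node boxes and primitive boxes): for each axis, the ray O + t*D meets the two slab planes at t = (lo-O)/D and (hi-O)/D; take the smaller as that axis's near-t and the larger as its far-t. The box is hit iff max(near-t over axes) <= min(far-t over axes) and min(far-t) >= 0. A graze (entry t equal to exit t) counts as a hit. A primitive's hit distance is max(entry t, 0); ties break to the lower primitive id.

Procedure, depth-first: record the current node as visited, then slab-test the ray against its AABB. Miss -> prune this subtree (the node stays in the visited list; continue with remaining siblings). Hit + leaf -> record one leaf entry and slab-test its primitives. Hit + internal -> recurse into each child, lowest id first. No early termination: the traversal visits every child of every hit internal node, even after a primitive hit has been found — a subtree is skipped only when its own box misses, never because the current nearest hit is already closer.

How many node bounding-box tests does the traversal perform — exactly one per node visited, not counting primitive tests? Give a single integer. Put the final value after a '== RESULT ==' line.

Trace the traversal:
N0 x:[-2,31/3] y:[-15,22] z:[3,23] -> hit [3,31/3], descend [1, 2, 5, 8]
  N1 x:[7/3,13/3] y:[-15,-8] z:[3,23] -> miss, prune
  N2 x:[8/3,4] y:[-5,1] z:[15/2,14] -> miss, prune
  N5 x:[-2,11/3] y:[7,22] z:[11/2,27/2] -> miss, prune
  N8 x:[19/3,31/3] y:[-1,17] z:[8,39/2] -> hit [8,31/3], descend [3, 7]
    N3 x:[19/3,22/3] y:[13,17] z:[35/2,39/2] -> miss, prune
    N7 x:[25/3,31/3] y:[-1,14] z:[8,14] -> hit [25/3,31/3] leaf, test {P0@t=25/3, P8(miss)}

order=[0, 1, 2, 5, 8, 3, 7]  |boxes|=7  |leaves|=1  hit=P0

== RESULT ==
7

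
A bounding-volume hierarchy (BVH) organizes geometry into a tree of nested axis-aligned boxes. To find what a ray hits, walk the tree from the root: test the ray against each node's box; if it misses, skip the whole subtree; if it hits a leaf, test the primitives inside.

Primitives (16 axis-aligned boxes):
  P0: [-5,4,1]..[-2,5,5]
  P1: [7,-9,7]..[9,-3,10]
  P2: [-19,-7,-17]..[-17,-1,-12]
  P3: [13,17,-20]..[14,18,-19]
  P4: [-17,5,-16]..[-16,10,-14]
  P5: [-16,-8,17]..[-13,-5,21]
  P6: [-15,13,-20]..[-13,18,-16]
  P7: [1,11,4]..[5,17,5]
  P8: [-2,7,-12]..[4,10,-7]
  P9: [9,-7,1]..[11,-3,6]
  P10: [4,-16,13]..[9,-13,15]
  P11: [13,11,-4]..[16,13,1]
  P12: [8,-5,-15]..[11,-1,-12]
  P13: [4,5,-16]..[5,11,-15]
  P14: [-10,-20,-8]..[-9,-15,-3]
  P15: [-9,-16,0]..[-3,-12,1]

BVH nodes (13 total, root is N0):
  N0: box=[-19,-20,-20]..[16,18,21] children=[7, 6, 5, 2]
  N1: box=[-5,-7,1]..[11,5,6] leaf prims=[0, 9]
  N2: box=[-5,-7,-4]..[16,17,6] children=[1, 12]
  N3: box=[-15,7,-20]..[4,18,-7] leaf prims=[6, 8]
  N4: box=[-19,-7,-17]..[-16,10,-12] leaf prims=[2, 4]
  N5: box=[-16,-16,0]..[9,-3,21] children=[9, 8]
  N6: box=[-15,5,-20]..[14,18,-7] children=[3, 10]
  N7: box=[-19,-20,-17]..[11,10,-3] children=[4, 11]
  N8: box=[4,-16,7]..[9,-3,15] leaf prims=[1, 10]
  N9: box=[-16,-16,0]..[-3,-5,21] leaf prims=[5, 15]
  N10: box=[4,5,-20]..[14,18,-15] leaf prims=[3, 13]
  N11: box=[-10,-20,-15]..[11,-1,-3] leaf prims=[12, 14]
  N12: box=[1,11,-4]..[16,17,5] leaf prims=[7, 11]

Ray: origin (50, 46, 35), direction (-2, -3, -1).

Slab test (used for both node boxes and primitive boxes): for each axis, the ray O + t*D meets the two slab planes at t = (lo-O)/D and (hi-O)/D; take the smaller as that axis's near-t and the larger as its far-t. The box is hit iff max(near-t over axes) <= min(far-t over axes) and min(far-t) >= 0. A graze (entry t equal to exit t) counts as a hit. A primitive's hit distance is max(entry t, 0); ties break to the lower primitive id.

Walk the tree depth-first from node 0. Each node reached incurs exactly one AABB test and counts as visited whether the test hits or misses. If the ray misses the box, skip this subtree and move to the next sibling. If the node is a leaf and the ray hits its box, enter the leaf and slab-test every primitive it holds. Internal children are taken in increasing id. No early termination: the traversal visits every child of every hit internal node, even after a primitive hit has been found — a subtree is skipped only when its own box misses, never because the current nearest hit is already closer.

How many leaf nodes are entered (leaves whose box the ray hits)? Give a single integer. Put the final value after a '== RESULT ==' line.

Traverse from the root:
N0 x:[17,69/2] y:[28/3,22] z:[14,55] -> hit [17,22], descend [2, 5, 6, 7]
  N2 x:[17,55/2] y:[29/3,53/3] z:[29,39] -> miss, prune
  N5 x:[41/2,33] y:[49/3,62/3] z:[14,35] -> hit [41/2,62/3], descend [8, 9]
    N8 x:[41/2,23] y:[49/3,62/3] z:[20,28] -> hit [41/2,62/3] leaf, test {P1(miss), P10@t=41/2}
    N9 x:[53/2,33] y:[17,62/3] z:[14,35] -> miss, prune
  N6 x:[18,65/2] y:[28/3,41/3] z:[42,55] -> miss, prune
  N7 x:[39/2,69/2] y:[12,22] z:[38,52] -> miss, prune

Visited [0, 2, 5, 8, 9, 6, 7]. Tests: 7 box, 1 leaf. Nearest: P10.

== RESULT ==
1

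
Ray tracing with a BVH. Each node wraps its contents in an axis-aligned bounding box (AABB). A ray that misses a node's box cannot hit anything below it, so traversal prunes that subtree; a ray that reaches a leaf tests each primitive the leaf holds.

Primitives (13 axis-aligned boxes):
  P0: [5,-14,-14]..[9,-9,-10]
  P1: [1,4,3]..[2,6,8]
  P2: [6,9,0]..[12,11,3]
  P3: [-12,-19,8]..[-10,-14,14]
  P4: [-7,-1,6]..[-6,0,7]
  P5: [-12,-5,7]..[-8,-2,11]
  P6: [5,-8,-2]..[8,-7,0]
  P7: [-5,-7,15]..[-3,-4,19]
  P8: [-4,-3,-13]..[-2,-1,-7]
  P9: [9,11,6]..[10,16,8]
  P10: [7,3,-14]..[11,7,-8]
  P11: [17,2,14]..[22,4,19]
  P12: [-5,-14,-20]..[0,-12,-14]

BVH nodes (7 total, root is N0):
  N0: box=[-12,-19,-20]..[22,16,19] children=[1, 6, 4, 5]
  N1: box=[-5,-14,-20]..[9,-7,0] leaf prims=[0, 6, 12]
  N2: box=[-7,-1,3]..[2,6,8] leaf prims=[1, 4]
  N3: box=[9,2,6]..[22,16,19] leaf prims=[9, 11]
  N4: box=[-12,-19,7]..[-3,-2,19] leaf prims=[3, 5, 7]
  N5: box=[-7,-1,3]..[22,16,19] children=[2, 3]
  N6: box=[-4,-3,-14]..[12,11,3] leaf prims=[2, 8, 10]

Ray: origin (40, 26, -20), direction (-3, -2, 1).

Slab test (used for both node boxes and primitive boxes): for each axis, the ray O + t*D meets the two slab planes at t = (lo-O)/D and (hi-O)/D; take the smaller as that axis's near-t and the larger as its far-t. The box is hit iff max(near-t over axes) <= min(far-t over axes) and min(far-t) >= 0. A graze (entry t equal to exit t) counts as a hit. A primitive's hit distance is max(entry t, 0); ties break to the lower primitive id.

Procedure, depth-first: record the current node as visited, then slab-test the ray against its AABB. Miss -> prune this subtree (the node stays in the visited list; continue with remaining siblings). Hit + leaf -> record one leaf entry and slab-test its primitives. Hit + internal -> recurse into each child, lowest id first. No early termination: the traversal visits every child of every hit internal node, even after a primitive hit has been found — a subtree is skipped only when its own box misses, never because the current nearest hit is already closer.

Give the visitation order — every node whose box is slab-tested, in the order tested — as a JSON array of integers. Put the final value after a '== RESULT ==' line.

Walk:
N0 x:[6,52/3] y:[5,45/2] z:[0,39] -> hit [6,52/3], descend [1, 4, 5, 6]
  N1 x:[31/3,15] y:[33/2,20] z:[0,20] -> miss, prune
  N4 x:[43/3,52/3] y:[14,45/2] z:[27,39] -> miss, prune
  N5 x:[6,47/3] y:[5,27/2] z:[23,39] -> miss, prune
  N6 x:[28/3,44/3] y:[15/2,29/2] z:[6,23] -> hit [28/3,29/2] leaf, test {P2(miss), P8(miss), P10@t=29/3}

Summary -> nodes [0, 1, 4, 5, 6]; box-tests=5; leaf-entries=1; first=P10

== RESULT ==
[0, 1, 4, 5, 6]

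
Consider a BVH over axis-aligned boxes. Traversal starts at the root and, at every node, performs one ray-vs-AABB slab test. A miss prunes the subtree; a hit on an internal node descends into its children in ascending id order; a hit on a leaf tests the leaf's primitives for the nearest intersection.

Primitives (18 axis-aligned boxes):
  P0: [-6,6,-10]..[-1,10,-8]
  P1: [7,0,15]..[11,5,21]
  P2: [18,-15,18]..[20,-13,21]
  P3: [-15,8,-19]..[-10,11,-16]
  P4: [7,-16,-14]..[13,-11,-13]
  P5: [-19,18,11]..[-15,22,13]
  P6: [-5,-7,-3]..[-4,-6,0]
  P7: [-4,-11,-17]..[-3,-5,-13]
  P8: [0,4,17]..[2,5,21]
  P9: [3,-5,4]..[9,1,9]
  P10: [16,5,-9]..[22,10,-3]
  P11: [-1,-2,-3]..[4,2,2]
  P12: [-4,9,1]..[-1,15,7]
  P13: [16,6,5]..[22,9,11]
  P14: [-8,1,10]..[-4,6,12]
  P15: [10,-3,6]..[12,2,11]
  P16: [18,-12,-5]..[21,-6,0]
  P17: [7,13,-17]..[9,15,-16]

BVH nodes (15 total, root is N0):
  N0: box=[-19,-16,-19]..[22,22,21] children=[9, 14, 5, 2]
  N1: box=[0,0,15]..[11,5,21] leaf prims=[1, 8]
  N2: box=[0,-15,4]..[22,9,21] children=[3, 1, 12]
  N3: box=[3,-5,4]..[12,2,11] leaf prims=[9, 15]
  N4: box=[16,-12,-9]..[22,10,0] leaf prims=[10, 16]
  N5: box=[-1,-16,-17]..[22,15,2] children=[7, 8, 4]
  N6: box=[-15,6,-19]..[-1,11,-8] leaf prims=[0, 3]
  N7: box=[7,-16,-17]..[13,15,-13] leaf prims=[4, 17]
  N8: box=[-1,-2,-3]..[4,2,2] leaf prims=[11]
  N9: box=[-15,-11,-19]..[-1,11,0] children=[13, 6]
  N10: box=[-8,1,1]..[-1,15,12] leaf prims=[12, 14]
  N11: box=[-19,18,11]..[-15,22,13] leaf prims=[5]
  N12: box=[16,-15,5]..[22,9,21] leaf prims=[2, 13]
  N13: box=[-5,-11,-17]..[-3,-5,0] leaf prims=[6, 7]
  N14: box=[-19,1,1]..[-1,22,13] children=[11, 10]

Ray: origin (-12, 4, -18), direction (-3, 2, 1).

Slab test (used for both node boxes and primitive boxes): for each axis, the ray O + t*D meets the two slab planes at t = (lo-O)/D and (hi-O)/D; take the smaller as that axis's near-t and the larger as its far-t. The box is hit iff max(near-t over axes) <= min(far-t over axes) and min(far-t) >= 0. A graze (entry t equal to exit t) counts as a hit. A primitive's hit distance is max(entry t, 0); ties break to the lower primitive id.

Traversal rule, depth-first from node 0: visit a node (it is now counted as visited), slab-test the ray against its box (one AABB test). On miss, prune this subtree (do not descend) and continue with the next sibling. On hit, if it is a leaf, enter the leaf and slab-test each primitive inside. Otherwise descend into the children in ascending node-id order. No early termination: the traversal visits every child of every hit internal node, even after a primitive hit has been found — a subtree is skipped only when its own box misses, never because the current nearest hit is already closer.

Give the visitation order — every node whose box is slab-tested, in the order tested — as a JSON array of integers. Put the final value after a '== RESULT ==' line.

Traverse from the root:
N0 x:[-34/3,7/3] y:[-10,9] z:[-1,39] -> hit [-1,7/3], descend [2, 5, 9, 14]
  N2 x:[-34/3,-4] y:[-19/2,5/2] z:[22,39] -> miss, prune
  N5 x:[-34/3,-11/3] y:[-10,11/2] z:[1,20] -> miss, prune
  N9 x:[-11/3,1] y:[-15/2,7/2] z:[-1,18] -> hit [-1,1], descend [6, 13]
    N6 x:[-11/3,1] y:[1,7/2] z:[-1,10] -> hit [1,1] leaf, test {P0(miss), P3(miss)}
    N13 x:[-3,-7/3] y:[-15/2,-9/2] z:[1,18] -> miss, prune
  N14 x:[-11/3,7/3] y:[-3/2,9] z:[19,31] -> miss, prune

Summary -> nodes [0, 2, 5, 9, 6, 13, 14]; box-tests=7; leaf-entries=1; first=miss

== RESULT ==
[0, 2, 5, 9, 6, 13, 14]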